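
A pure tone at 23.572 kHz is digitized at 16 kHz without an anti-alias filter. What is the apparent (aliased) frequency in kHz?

7.572 kHz

Nyquist = 16,000/2 = 8,000 Hz; 23,572 Hz exceeds it.
Alias = |23,572 − 1×16,000| = |23,572 − 16,000| = 7,572 Hz = 7.572 kHz.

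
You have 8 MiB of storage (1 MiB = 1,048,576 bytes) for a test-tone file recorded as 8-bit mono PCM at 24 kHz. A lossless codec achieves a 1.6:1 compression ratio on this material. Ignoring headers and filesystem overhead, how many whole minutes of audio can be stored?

9 minutes

Uncompressed byte rate = 24,000 × 1 × 1 = 24,000 bytes/s.
After 1.6:1 compression, effective rate ≈ 15000 bytes/s.
Capacity = 8 × 1,048,576 = 8,388,608 bytes.
8,388,608 / effective rate ≈ 559.24 s → 9 minutes.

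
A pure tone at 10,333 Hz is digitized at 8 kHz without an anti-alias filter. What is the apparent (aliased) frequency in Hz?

2,333 Hz

Nyquist = 8,000/2 = 4,000 Hz; 10,333 Hz exceeds it.
Alias = |10,333 − 1×8,000| = |10,333 − 8,000| = 2,333 Hz.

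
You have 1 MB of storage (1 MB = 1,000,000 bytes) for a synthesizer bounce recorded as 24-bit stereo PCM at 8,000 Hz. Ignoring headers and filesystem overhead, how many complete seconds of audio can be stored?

20 seconds

Uncompressed byte rate = 8,000 × 3 × 2 = 48,000 bytes/s.
Capacity = 1 × 1,000,000 = 1,000,000 bytes.
1,000,000 / 48,000 ≈ 20.83 s → 20 seconds.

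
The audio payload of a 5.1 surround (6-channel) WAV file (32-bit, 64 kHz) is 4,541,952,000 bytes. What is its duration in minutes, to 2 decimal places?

Byte rate = 64,000 × 4 × 6 = 1,536,000 bytes/s.
Duration = 4,541,952,000 / 1,536,000 = 2,957 s.
2,957 s / 60 = 49.28 minutes.

49.28 minutes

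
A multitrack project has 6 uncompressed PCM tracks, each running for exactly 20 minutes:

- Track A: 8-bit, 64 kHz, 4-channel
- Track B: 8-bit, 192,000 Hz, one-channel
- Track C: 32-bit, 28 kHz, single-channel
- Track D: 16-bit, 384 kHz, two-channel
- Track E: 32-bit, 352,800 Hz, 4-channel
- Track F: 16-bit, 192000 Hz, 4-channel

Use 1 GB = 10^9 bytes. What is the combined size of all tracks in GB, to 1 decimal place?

11.1 GB

exactly 20 minutes = 1,200 s.
Track A: 64,000 × 1,200 × 1 × 4 = 307,200,000 bytes.
Track B: 192,000 × 1,200 × 1 × 1 = 230,400,000 bytes.
Track C: 28,000 × 1,200 × 4 × 1 = 134,400,000 bytes.
Track D: 384,000 × 1,200 × 2 × 2 = 1,843,200,000 bytes.
Track E: 352,800 × 1,200 × 4 × 4 = 6,773,760,000 bytes.
Track F: 192,000 × 1,200 × 2 × 4 = 1,843,200,000 bytes.
Total = 11,132,160,000 bytes = 11.1 GB.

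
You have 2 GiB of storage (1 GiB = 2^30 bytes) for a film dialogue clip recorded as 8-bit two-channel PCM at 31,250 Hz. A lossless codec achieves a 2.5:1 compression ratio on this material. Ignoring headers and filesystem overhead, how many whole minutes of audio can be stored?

1,431 minutes

Uncompressed byte rate = 31,250 × 1 × 2 = 62,500 bytes/s.
After 2.5:1 compression, effective rate ≈ 25000 bytes/s.
Capacity = 2 × 1,073,741,824 = 2,147,483,648 bytes.
2,147,483,648 / effective rate ≈ 85899.35 s → 1,431 minutes.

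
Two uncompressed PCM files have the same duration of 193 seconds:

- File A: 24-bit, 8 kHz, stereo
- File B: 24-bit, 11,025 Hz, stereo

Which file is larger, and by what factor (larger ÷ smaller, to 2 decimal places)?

File B, by a factor of 1.38

File A: 8,000 × 3 × 2 = 48,000 bytes/s.
File B: 11,025 × 3 × 2 = 66,150 bytes/s.
File B is larger; ratio = 12,766,950 / 9,264,000 = 1.38.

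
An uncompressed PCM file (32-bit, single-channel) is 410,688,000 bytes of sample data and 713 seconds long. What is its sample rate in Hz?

Bytes = sample_rate × seconds × bytes_per_sample × channels.
sample_rate = 410,688,000 / (713 × 4 × 1) = 410,688,000 / 2,852 = 144,000 Hz.

144,000 Hz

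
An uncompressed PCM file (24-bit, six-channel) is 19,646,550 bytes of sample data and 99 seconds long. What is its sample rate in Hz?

Bytes = sample_rate × seconds × bytes_per_sample × channels.
sample_rate = 19,646,550 / (99 × 3 × 6) = 19,646,550 / 1,782 = 11,025 Hz.

11,025 Hz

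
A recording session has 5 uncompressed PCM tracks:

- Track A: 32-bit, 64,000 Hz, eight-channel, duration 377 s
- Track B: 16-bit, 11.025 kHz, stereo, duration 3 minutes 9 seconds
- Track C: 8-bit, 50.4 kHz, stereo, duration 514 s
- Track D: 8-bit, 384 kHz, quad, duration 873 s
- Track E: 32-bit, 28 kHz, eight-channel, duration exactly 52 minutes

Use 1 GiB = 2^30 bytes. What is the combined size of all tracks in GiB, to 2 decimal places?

Track A: 64,000 × 377 × 4 × 8 = 772,096,000 bytes.
Track B: 3 minutes 9 seconds = 189 s; 11,025 × 189 × 2 × 2 = 8,334,900 bytes.
Track C: 50,400 × 514 × 1 × 2 = 51,811,200 bytes.
Track D: 384,000 × 873 × 1 × 4 = 1,340,928,000 bytes.
Track E: exactly 52 minutes = 3,120 s; 28,000 × 3,120 × 4 × 8 = 2,795,520,000 bytes.
Total = 4,968,690,100 bytes = 4.63 GiB.

4.63 GiB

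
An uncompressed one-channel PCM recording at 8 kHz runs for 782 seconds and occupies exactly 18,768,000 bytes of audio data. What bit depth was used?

24 bits

Bytes per sample = 18,768,000 / (8,000 × 782 × 1) = 18,768,000 / 6,256,000 = 3.
Bit depth = 3 × 8 = 24 bits.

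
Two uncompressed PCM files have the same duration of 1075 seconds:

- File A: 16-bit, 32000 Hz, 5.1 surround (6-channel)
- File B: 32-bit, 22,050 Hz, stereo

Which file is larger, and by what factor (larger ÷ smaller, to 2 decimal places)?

File A: 32,000 × 2 × 6 = 384,000 bytes/s.
File B: 22,050 × 4 × 2 = 176,400 bytes/s.
File A is larger; ratio = 412,800,000 / 189,630,000 = 2.18.

File A, by a factor of 2.18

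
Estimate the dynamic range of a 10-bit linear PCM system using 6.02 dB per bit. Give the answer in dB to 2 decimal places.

10 × 6.02 = 60.20 dB.

60.20 dB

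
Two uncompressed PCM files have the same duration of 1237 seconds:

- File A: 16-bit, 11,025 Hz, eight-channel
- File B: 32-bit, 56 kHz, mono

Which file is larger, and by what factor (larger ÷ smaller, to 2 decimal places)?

File B, by a factor of 1.27

File A: 11,025 × 2 × 8 = 176,400 bytes/s.
File B: 56,000 × 4 × 1 = 224,000 bytes/s.
File B is larger; ratio = 277,088,000 / 218,206,800 = 1.27.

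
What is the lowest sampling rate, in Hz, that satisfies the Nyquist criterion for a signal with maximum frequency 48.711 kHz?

Minimum sample rate = 2 × 48,711 Hz = 97,422 Hz.

97,422 Hz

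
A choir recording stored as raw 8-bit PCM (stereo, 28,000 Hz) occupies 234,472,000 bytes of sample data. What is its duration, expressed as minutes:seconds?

Byte rate = 28,000 × 1 × 2 = 56,000 bytes/s.
Duration = 234,472,000 / 56,000 = 4,187 s.
4,187 s = 69:47.

69:47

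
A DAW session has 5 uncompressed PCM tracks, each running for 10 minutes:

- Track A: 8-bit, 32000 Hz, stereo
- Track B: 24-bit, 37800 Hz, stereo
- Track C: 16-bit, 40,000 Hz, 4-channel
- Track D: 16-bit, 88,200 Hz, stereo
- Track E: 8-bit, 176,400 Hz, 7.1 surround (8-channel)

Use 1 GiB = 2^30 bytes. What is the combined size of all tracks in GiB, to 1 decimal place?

1.3 GiB

10 minutes = 600 s.
Track A: 32,000 × 600 × 1 × 2 = 38,400,000 bytes.
Track B: 37,800 × 600 × 3 × 2 = 136,080,000 bytes.
Track C: 40,000 × 600 × 2 × 4 = 192,000,000 bytes.
Track D: 88,200 × 600 × 2 × 2 = 211,680,000 bytes.
Track E: 176,400 × 600 × 1 × 8 = 846,720,000 bytes.
Total = 1,424,880,000 bytes = 1.3 GiB.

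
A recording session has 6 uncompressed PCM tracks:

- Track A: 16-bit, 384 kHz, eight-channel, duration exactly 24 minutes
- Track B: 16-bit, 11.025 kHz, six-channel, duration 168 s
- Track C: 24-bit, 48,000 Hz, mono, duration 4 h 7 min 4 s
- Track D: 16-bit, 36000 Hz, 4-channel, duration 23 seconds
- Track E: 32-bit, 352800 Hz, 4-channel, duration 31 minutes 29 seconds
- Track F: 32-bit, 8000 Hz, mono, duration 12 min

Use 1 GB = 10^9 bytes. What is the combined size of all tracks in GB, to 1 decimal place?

Track A: exactly 24 minutes = 1,440 s; 384,000 × 1,440 × 2 × 8 = 8,847,360,000 bytes.
Track B: 11,025 × 168 × 2 × 6 = 22,226,400 bytes.
Track C: 4 h 7 min 4 s = 14,824 s; 48,000 × 14,824 × 3 × 1 = 2,134,656,000 bytes.
Track D: 36,000 × 23 × 2 × 4 = 6,624,000 bytes.
Track E: 31 minutes 29 seconds = 1,889 s; 352,800 × 1,889 × 4 × 4 = 10,663,027,200 bytes.
Track F: 12 min = 720 s; 8,000 × 720 × 4 × 1 = 23,040,000 bytes.
Total = 21,696,933,600 bytes = 21.7 GB.

21.7 GB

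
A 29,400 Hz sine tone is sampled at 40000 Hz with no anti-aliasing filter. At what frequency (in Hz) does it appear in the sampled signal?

Nyquist = 40,000/2 = 20,000 Hz; 29,400 Hz exceeds it.
Alias = |29,400 − 1×40,000| = |29,400 − 40,000| = 10,600 Hz.

10,600 Hz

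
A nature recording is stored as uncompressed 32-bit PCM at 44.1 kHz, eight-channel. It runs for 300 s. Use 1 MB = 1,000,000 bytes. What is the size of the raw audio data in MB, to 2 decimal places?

Bytes = 44,100 samples/s × 300 s × 4 bytes/sample × 8 ch = 423,360,000 bytes.
423,360,000 / 1,000,000 = 423.36 MB.

423.36 MB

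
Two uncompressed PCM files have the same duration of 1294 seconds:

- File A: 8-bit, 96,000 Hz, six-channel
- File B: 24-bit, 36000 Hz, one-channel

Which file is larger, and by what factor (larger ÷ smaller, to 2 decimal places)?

File A, by a factor of 5.33

File A: 96,000 × 1 × 6 = 576,000 bytes/s.
File B: 36,000 × 3 × 1 = 108,000 bytes/s.
File A is larger; ratio = 745,344,000 / 139,752,000 = 5.33.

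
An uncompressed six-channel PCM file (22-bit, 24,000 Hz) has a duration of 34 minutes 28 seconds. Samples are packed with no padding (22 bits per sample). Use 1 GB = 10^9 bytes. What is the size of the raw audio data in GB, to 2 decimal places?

0.82 GB

Duration = 34 minutes 28 seconds = 2,068 s.
Bits = 24,000 × 2,068 × 22 × 6 = 6,551,424,000 bits = 818,928,000 bytes.
818,928,000 / 1,000,000,000 = 0.82 GB.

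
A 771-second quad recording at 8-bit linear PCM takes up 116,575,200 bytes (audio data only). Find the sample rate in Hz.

37,800 Hz

Bytes = sample_rate × seconds × bytes_per_sample × channels.
sample_rate = 116,575,200 / (771 × 1 × 4) = 116,575,200 / 3,084 = 37,800 Hz.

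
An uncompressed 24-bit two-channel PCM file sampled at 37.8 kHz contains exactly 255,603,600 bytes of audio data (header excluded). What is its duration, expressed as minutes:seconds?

18:47

Byte rate = 37,800 × 3 × 2 = 226,800 bytes/s.
Duration = 255,603,600 / 226,800 = 1,127 s.
1,127 s = 18:47.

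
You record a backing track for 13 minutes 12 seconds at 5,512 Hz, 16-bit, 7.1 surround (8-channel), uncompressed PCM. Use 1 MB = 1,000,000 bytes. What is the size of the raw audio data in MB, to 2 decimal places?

69.85 MB

Duration = 13 minutes 12 seconds = 792 s.
Bytes = 5,512 samples/s × 792 s × 2 bytes/sample × 8 ch = 69,848,064 bytes.
69,848,064 / 1,000,000 = 69.85 MB.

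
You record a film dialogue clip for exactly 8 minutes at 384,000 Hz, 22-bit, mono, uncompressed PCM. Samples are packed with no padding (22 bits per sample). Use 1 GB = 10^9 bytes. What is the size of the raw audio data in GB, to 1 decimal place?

0.5 GB

Duration = exactly 8 minutes = 480 s.
Bits = 384,000 × 480 × 22 × 1 = 4,055,040,000 bits = 506,880,000 bytes.
506,880,000 / 1,000,000,000 = 0.5 GB.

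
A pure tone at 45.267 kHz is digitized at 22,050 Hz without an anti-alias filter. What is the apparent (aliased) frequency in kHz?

Nyquist = 22,050/2 = 11,025 Hz; 45,267 Hz exceeds it.
Alias = |45,267 − 2×22,050| = |45,267 − 44,100| = 1,167 Hz = 1.167 kHz.

1.167 kHz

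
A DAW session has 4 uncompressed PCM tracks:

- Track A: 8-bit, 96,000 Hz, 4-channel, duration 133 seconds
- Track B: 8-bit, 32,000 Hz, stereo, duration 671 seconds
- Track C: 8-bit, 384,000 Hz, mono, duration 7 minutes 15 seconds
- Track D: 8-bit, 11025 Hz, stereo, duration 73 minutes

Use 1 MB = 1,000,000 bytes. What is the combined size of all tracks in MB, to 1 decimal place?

Track A: 96,000 × 133 × 1 × 4 = 51,072,000 bytes.
Track B: 32,000 × 671 × 1 × 2 = 42,944,000 bytes.
Track C: 7 minutes 15 seconds = 435 s; 384,000 × 435 × 1 × 1 = 167,040,000 bytes.
Track D: 73 minutes = 4,380 s; 11,025 × 4,380 × 1 × 2 = 96,579,000 bytes.
Total = 357,635,000 bytes = 357.6 MB.

357.6 MB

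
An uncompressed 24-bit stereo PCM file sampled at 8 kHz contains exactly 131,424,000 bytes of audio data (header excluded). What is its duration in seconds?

Byte rate = 8,000 × 3 × 2 = 48,000 bytes/s.
Duration = 131,424,000 / 48,000 = 2,738 s.

2,738 seconds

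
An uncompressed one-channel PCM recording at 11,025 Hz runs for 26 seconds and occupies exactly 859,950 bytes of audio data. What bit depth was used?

24 bits

Bytes per sample = 859,950 / (11,025 × 26 × 1) = 859,950 / 286,650 = 3.
Bit depth = 3 × 8 = 24 bits.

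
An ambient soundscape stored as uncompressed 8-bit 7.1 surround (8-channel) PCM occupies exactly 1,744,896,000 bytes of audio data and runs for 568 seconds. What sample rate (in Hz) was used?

Bytes = sample_rate × seconds × bytes_per_sample × channels.
sample_rate = 1,744,896,000 / (568 × 1 × 8) = 1,744,896,000 / 4,544 = 384,000 Hz.

384,000 Hz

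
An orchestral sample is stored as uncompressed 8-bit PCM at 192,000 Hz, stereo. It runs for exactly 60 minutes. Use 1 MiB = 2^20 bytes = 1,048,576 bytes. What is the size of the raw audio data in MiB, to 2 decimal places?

1318.36 MiB

Duration = exactly 60 minutes = 3,600 s.
Bytes = 192,000 samples/s × 3,600 s × 1 bytes/sample × 2 ch = 1,382,400,000 bytes.
1,382,400,000 / 1,048,576 = 1318.36 MiB.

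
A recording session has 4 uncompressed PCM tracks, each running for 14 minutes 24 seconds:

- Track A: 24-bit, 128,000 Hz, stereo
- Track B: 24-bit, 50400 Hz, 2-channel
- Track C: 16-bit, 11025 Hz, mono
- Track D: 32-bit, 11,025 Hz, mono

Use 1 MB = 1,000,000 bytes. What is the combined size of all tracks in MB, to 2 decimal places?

981.98 MB

14 minutes 24 seconds = 864 s.
Track A: 128,000 × 864 × 3 × 2 = 663,552,000 bytes.
Track B: 50,400 × 864 × 3 × 2 = 261,273,600 bytes.
Track C: 11,025 × 864 × 2 × 1 = 19,051,200 bytes.
Track D: 11,025 × 864 × 4 × 1 = 38,102,400 bytes.
Total = 981,979,200 bytes = 981.98 MB.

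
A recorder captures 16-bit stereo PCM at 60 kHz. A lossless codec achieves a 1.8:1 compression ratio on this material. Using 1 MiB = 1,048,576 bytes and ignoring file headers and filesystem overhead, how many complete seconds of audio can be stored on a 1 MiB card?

Uncompressed byte rate = 60,000 × 2 × 2 = 240,000 bytes/s.
After 1.8:1 compression, effective rate ≈ 133333.33 bytes/s.
Capacity = 1 × 1,048,576 = 1,048,576 bytes.
1,048,576 / effective rate ≈ 7.86 s → 7 seconds.

7 seconds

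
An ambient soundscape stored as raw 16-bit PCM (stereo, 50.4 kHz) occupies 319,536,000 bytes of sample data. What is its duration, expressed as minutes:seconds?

Byte rate = 50,400 × 2 × 2 = 201,600 bytes/s.
Duration = 319,536,000 / 201,600 = 1,585 s.
1,585 s = 26:25.

26:25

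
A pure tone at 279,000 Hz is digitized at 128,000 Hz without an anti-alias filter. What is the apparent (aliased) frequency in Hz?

23,000 Hz

Nyquist = 128,000/2 = 64,000 Hz; 279,000 Hz exceeds it.
Alias = |279,000 − 2×128,000| = |279,000 − 256,000| = 23,000 Hz.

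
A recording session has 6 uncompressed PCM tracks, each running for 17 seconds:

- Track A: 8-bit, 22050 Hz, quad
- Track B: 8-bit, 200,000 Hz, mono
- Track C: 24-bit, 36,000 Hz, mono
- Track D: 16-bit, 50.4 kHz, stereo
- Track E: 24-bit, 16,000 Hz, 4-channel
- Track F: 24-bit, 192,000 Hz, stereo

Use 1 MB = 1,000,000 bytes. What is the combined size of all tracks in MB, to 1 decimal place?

33.0 MB

Track A: 22,050 × 17 × 1 × 4 = 1,499,400 bytes.
Track B: 200,000 × 17 × 1 × 1 = 3,400,000 bytes.
Track C: 36,000 × 17 × 3 × 1 = 1,836,000 bytes.
Track D: 50,400 × 17 × 2 × 2 = 3,427,200 bytes.
Track E: 16,000 × 17 × 3 × 4 = 3,264,000 bytes.
Track F: 192,000 × 17 × 3 × 2 = 19,584,000 bytes.
Total = 33,010,600 bytes = 33.0 MB.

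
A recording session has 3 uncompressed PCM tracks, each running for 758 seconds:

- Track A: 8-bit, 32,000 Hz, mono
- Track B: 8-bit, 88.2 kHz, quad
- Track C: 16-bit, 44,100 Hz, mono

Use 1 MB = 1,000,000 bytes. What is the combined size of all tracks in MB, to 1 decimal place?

358.5 MB

Track A: 32,000 × 758 × 1 × 1 = 24,256,000 bytes.
Track B: 88,200 × 758 × 1 × 4 = 267,422,400 bytes.
Track C: 44,100 × 758 × 2 × 1 = 66,855,600 bytes.
Total = 358,534,000 bytes = 358.5 MB.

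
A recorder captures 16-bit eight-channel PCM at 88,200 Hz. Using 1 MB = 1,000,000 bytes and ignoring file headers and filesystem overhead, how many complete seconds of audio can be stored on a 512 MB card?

Uncompressed byte rate = 88,200 × 2 × 8 = 1,411,200 bytes/s.
Capacity = 512 × 1,000,000 = 512,000,000 bytes.
512,000,000 / 1,411,200 ≈ 362.81 s → 362 seconds.

362 seconds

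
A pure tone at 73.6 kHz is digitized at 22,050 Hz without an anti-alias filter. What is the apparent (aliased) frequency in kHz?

Nyquist = 22,050/2 = 11,025 Hz; 73,600 Hz exceeds it.
Alias = |73,600 − 3×22,050| = |73,600 − 66,150| = 7,450 Hz = 7.45 kHz.

7.45 kHz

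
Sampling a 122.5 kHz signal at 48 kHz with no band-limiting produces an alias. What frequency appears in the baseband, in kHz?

Nyquist = 48,000/2 = 24,000 Hz; 122,500 Hz exceeds it.
Alias = |122,500 − 3×48,000| = |122,500 − 144,000| = 21,500 Hz = 21.5 kHz.

21.5 kHz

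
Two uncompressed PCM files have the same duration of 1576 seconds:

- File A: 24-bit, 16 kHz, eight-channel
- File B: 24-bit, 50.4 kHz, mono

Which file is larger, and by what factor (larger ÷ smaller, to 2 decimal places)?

File A, by a factor of 2.54

File A: 16,000 × 3 × 8 = 384,000 bytes/s.
File B: 50,400 × 3 × 1 = 151,200 bytes/s.
File A is larger; ratio = 605,184,000 / 238,291,200 = 2.54.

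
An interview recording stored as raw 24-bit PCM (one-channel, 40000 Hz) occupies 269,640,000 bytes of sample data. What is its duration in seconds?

Byte rate = 40,000 × 3 × 1 = 120,000 bytes/s.
Duration = 269,640,000 / 120,000 = 2,247 s.

2,247 seconds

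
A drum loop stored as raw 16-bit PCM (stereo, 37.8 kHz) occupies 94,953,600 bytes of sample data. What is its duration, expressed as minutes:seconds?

Byte rate = 37,800 × 2 × 2 = 151,200 bytes/s.
Duration = 94,953,600 / 151,200 = 628 s.
628 s = 10:28.

10:28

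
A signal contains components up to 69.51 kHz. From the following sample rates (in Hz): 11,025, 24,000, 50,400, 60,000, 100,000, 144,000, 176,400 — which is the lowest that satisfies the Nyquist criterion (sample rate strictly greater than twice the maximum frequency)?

Need sample rate > 2 × 69,510 = 139,020 Hz.
Lowest listed rate above 139,020 Hz is 144,000 Hz.

144,000 Hz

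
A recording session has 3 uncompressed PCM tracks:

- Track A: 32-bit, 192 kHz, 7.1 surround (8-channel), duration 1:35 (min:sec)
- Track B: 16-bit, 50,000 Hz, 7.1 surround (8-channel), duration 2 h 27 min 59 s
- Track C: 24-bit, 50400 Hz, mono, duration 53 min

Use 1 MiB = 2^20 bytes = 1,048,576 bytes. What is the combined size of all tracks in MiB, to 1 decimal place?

7789.3 MiB

Track A: 1:35 (min:sec) = 95 s; 192,000 × 95 × 4 × 8 = 583,680,000 bytes.
Track B: 2 h 27 min 59 s = 8,879 s; 50,000 × 8,879 × 2 × 8 = 7,103,200,000 bytes.
Track C: 53 min = 3,180 s; 50,400 × 3,180 × 3 × 1 = 480,816,000 bytes.
Total = 8,167,696,000 bytes = 7789.3 MiB.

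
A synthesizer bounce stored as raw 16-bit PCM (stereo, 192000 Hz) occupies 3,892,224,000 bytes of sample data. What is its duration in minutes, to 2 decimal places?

Byte rate = 192,000 × 2 × 2 = 768,000 bytes/s.
Duration = 3,892,224,000 / 768,000 = 5,068 s.
5,068 s / 60 = 84.47 minutes.

84.47 minutes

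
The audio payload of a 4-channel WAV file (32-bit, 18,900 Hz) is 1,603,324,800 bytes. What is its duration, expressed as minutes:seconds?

Byte rate = 18,900 × 4 × 4 = 302,400 bytes/s.
Duration = 1,603,324,800 / 302,400 = 5,302 s.
5,302 s = 88:22.

88:22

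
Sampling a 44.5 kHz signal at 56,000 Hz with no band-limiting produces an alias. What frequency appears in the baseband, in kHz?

Nyquist = 56,000/2 = 28,000 Hz; 44,500 Hz exceeds it.
Alias = |44,500 − 1×56,000| = |44,500 − 56,000| = 11,500 Hz = 11.5 kHz.

11.5 kHz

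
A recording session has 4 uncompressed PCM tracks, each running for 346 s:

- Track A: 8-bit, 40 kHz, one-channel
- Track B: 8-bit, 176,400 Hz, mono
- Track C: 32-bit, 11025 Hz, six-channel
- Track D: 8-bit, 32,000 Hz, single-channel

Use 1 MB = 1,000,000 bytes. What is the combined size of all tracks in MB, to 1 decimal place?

177.5 MB

Track A: 40,000 × 346 × 1 × 1 = 13,840,000 bytes.
Track B: 176,400 × 346 × 1 × 1 = 61,034,400 bytes.
Track C: 11,025 × 346 × 4 × 6 = 91,551,600 bytes.
Track D: 32,000 × 346 × 1 × 1 = 11,072,000 bytes.
Total = 177,498,000 bytes = 177.5 MB.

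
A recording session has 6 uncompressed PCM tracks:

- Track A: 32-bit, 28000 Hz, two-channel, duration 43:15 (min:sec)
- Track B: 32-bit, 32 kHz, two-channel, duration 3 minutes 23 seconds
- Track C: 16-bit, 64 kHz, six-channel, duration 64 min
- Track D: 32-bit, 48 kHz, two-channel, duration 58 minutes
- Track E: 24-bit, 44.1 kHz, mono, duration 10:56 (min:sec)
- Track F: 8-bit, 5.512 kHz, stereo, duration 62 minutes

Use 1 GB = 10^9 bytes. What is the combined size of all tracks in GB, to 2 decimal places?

5.05 GB

Track A: 43:15 (min:sec) = 2,595 s; 28,000 × 2,595 × 4 × 2 = 581,280,000 bytes.
Track B: 3 minutes 23 seconds = 203 s; 32,000 × 203 × 4 × 2 = 51,968,000 bytes.
Track C: 64 min = 3,840 s; 64,000 × 3,840 × 2 × 6 = 2,949,120,000 bytes.
Track D: 58 minutes = 3,480 s; 48,000 × 3,480 × 4 × 2 = 1,336,320,000 bytes.
Track E: 10:56 (min:sec) = 656 s; 44,100 × 656 × 3 × 1 = 86,788,800 bytes.
Track F: 62 minutes = 3,720 s; 5,512 × 3,720 × 1 × 2 = 41,009,280 bytes.
Total = 5,046,486,080 bytes = 5.05 GB.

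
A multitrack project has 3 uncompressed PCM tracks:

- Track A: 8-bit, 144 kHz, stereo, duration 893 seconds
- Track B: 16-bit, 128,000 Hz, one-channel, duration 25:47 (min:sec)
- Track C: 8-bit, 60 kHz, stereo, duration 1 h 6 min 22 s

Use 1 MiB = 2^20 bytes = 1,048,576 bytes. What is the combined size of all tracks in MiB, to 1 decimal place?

1078.7 MiB

Track A: 144,000 × 893 × 1 × 2 = 257,184,000 bytes.
Track B: 25:47 (min:sec) = 1,547 s; 128,000 × 1,547 × 2 × 1 = 396,032,000 bytes.
Track C: 1 h 6 min 22 s = 3,982 s; 60,000 × 3,982 × 1 × 2 = 477,840,000 bytes.
Total = 1,131,056,000 bytes = 1078.7 MiB.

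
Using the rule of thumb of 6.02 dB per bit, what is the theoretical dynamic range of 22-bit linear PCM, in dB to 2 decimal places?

132.44 dB

22 × 6.02 = 132.44 dB.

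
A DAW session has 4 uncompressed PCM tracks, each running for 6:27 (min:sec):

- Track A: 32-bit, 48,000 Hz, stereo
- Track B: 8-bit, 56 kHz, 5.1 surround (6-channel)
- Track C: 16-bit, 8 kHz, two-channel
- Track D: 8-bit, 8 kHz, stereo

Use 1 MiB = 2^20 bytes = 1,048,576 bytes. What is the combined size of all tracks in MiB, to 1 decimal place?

283.4 MiB

6:27 (min:sec) = 387 s.
Track A: 48,000 × 387 × 4 × 2 = 148,608,000 bytes.
Track B: 56,000 × 387 × 1 × 6 = 130,032,000 bytes.
Track C: 8,000 × 387 × 2 × 2 = 12,384,000 bytes.
Track D: 8,000 × 387 × 1 × 2 = 6,192,000 bytes.
Total = 297,216,000 bytes = 283.4 MiB.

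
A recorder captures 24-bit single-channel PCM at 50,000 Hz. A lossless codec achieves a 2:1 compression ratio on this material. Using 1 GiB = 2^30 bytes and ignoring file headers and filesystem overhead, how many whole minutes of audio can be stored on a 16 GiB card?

3,817 minutes

Uncompressed byte rate = 50,000 × 3 × 1 = 150,000 bytes/s.
After 2:1 compression, effective rate ≈ 75000 bytes/s.
Capacity = 16 × 1,073,741,824 = 17,179,869,184 bytes.
17,179,869,184 / effective rate ≈ 229064.92 s → 3,817 minutes.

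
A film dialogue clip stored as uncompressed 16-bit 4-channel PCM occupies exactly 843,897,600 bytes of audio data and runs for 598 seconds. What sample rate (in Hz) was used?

Bytes = sample_rate × seconds × bytes_per_sample × channels.
sample_rate = 843,897,600 / (598 × 2 × 4) = 843,897,600 / 4,784 = 176,400 Hz.

176,400 Hz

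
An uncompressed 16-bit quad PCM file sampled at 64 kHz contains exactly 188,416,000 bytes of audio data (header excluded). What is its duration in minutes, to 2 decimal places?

Byte rate = 64,000 × 2 × 4 = 512,000 bytes/s.
Duration = 188,416,000 / 512,000 = 368 s.
368 s / 60 = 6.13 minutes.

6.13 minutes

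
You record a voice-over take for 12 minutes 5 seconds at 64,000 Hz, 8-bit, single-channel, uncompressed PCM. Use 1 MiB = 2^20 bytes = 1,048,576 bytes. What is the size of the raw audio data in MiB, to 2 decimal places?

Duration = 12 minutes 5 seconds = 725 s.
Bytes = 64,000 samples/s × 725 s × 1 bytes/sample × 1 ch = 46,400,000 bytes.
46,400,000 / 1,048,576 = 44.25 MiB.

44.25 MiB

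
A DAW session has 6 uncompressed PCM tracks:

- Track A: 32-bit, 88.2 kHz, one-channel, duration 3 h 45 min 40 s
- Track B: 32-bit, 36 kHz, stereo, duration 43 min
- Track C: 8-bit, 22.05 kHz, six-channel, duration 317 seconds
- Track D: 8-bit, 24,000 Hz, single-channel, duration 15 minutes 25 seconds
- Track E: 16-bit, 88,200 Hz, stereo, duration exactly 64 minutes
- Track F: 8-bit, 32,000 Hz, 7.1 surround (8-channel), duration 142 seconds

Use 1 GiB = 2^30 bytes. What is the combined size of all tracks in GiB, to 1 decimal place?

6.5 GiB

Track A: 3 h 45 min 40 s = 13,540 s; 88,200 × 13,540 × 4 × 1 = 4,776,912,000 bytes.
Track B: 43 min = 2,580 s; 36,000 × 2,580 × 4 × 2 = 743,040,000 bytes.
Track C: 22,050 × 317 × 1 × 6 = 41,939,100 bytes.
Track D: 15 minutes 25 seconds = 925 s; 24,000 × 925 × 1 × 1 = 22,200,000 bytes.
Track E: exactly 64 minutes = 3,840 s; 88,200 × 3,840 × 2 × 2 = 1,354,752,000 bytes.
Track F: 32,000 × 142 × 1 × 8 = 36,352,000 bytes.
Total = 6,975,195,100 bytes = 6.5 GiB.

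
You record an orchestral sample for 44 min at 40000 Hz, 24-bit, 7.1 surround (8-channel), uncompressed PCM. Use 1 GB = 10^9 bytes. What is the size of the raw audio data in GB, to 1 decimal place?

2.5 GB

Duration = 44 min = 2,640 s.
Bytes = 40,000 samples/s × 2,640 s × 3 bytes/sample × 8 ch = 2,534,400,000 bytes.
2,534,400,000 / 1,000,000,000 = 2.5 GB.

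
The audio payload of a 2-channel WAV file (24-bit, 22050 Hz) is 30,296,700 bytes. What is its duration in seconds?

Byte rate = 22,050 × 3 × 2 = 132,300 bytes/s.
Duration = 30,296,700 / 132,300 = 229 s.

229 seconds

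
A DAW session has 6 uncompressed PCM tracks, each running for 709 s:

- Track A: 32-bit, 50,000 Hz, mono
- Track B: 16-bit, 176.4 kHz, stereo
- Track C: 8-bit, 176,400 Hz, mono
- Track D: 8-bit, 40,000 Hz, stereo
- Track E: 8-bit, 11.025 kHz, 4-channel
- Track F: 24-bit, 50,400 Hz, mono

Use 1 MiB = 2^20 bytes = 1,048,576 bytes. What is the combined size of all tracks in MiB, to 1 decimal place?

Track A: 50,000 × 709 × 4 × 1 = 141,800,000 bytes.
Track B: 176,400 × 709 × 2 × 2 = 500,270,400 bytes.
Track C: 176,400 × 709 × 1 × 1 = 125,067,600 bytes.
Track D: 40,000 × 709 × 1 × 2 = 56,720,000 bytes.
Track E: 11,025 × 709 × 1 × 4 = 31,266,900 bytes.
Track F: 50,400 × 709 × 3 × 1 = 107,200,800 bytes.
Total = 962,325,700 bytes = 917.7 MiB.

917.7 MiB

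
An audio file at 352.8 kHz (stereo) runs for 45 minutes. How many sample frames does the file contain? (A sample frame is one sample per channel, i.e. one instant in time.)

45 minutes = 2,700 s.
352,800 samples/s × 2,700 s = 952,560,000 frames.

952,560,000 sample frames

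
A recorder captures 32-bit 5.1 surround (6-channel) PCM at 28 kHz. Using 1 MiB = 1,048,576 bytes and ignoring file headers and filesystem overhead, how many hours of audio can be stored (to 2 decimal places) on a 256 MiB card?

0.11 hours

Uncompressed byte rate = 28,000 × 4 × 6 = 672,000 bytes/s.
Capacity = 256 × 1,048,576 = 268,435,456 bytes.
268,435,456 / 672,000 ≈ 399.46 s → 0.11 hours.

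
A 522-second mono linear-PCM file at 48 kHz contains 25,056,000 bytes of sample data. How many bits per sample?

Bytes per sample = 25,056,000 / (48,000 × 522 × 1) = 25,056,000 / 25,056,000 = 1.
Bit depth = 1 × 8 = 8 bits.

8 bits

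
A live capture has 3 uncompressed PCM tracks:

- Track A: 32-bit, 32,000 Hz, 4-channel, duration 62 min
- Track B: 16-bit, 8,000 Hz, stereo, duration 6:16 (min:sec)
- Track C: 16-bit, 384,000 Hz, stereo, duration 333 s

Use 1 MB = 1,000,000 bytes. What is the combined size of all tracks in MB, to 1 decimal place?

Track A: 62 min = 3,720 s; 32,000 × 3,720 × 4 × 4 = 1,904,640,000 bytes.
Track B: 6:16 (min:sec) = 376 s; 8,000 × 376 × 2 × 2 = 12,032,000 bytes.
Track C: 384,000 × 333 × 2 × 2 = 511,488,000 bytes.
Total = 2,428,160,000 bytes = 2428.2 MB.

2428.2 MB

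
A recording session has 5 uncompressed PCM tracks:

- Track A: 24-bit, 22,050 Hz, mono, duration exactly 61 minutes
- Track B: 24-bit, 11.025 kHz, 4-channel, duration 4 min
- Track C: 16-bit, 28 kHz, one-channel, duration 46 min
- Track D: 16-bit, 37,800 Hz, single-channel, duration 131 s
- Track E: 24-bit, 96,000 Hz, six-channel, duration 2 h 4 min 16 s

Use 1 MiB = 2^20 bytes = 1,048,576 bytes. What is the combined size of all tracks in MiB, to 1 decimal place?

12705.1 MiB

Track A: exactly 61 minutes = 3,660 s; 22,050 × 3,660 × 3 × 1 = 242,109,000 bytes.
Track B: 4 min = 240 s; 11,025 × 240 × 3 × 4 = 31,752,000 bytes.
Track C: 46 min = 2,760 s; 28,000 × 2,760 × 2 × 1 = 154,560,000 bytes.
Track D: 37,800 × 131 × 2 × 1 = 9,903,600 bytes.
Track E: 2 h 4 min 16 s = 7,456 s; 96,000 × 7,456 × 3 × 6 = 12,883,968,000 bytes.
Total = 13,322,292,600 bytes = 12705.1 MiB.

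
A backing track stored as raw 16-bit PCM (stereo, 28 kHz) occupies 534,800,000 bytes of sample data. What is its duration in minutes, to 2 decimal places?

79.58 minutes

Byte rate = 28,000 × 2 × 2 = 112,000 bytes/s.
Duration = 534,800,000 / 112,000 = 4,775 s.
4,775 s / 60 = 79.58 minutes.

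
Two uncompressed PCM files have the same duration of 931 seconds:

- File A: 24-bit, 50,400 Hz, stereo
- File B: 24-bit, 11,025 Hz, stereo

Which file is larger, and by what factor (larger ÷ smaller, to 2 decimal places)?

File A: 50,400 × 3 × 2 = 302,400 bytes/s.
File B: 11,025 × 3 × 2 = 66,150 bytes/s.
File A is larger; ratio = 281,534,400 / 61,585,650 = 4.57.

File A, by a factor of 4.57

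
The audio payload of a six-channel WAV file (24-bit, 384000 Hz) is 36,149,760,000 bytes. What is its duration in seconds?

5,230 seconds

Byte rate = 384,000 × 3 × 6 = 6,912,000 bytes/s.
Duration = 36,149,760,000 / 6,912,000 = 5,230 s.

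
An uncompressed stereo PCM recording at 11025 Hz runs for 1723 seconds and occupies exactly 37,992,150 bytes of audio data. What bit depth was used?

8 bits

Bytes per sample = 37,992,150 / (11,025 × 1,723 × 2) = 37,992,150 / 37,992,150 = 1.
Bit depth = 1 × 8 = 8 bits.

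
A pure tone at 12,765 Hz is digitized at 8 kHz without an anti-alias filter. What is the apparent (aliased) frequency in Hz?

Nyquist = 8,000/2 = 4,000 Hz; 12,765 Hz exceeds it.
Alias = |12,765 − 2×8,000| = |12,765 − 16,000| = 3,235 Hz.

3,235 Hz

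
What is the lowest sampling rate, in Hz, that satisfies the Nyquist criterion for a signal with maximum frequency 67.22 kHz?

Minimum sample rate = 2 × 67,220 Hz = 134,440 Hz.

134,440 Hz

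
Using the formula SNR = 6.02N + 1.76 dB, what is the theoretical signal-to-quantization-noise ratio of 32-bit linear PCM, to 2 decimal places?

194.40 dB

6.02 × 32 + 1.76 = 194.40 dB.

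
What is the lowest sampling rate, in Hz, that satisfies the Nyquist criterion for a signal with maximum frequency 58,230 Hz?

116,460 Hz

Minimum sample rate = 2 × 58,230 Hz = 116,460 Hz.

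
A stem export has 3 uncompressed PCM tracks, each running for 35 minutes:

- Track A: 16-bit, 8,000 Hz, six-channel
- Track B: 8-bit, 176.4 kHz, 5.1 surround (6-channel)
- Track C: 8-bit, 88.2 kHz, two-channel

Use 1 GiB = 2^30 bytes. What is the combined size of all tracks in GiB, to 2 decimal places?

35 minutes = 2,100 s.
Track A: 8,000 × 2,100 × 2 × 6 = 201,600,000 bytes.
Track B: 176,400 × 2,100 × 1 × 6 = 2,222,640,000 bytes.
Track C: 88,200 × 2,100 × 1 × 2 = 370,440,000 bytes.
Total = 2,794,680,000 bytes = 2.60 GiB.

2.60 GiB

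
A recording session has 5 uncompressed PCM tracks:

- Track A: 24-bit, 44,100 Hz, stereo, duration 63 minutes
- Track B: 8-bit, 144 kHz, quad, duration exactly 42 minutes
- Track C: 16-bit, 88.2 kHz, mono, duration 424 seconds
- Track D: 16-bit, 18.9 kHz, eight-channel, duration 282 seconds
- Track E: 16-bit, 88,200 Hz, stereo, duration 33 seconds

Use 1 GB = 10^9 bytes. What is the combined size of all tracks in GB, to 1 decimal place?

2.6 GB

Track A: 63 minutes = 3,780 s; 44,100 × 3,780 × 3 × 2 = 1,000,188,000 bytes.
Track B: exactly 42 minutes = 2,520 s; 144,000 × 2,520 × 1 × 4 = 1,451,520,000 bytes.
Track C: 88,200 × 424 × 2 × 1 = 74,793,600 bytes.
Track D: 18,900 × 282 × 2 × 8 = 85,276,800 bytes.
Track E: 88,200 × 33 × 2 × 2 = 11,642,400 bytes.
Total = 2,623,420,800 bytes = 2.6 GB.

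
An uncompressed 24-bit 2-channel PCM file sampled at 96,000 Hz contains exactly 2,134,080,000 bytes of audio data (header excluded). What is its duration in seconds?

Byte rate = 96,000 × 3 × 2 = 576,000 bytes/s.
Duration = 2,134,080,000 / 576,000 = 3,705 s.

3,705 seconds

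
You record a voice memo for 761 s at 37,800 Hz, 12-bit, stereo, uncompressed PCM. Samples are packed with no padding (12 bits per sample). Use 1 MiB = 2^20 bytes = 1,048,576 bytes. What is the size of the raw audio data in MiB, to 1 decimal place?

82.3 MiB

Bits = 37,800 × 761 × 12 × 2 = 690,379,200 bits = 86,297,400 bytes.
86,297,400 / 1,048,576 = 82.3 MiB.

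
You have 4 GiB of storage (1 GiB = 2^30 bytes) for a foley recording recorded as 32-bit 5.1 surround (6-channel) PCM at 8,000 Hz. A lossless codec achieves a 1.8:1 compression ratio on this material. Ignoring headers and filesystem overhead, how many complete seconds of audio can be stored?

40,265 seconds

Uncompressed byte rate = 8,000 × 4 × 6 = 192,000 bytes/s.
After 1.8:1 compression, effective rate ≈ 106666.67 bytes/s.
Capacity = 4 × 1,073,741,824 = 4,294,967,296 bytes.
4,294,967,296 / effective rate ≈ 40265.32 s → 40,265 seconds.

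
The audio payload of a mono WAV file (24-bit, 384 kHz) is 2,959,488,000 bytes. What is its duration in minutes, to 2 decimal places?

42.82 minutes

Byte rate = 384,000 × 3 × 1 = 1,152,000 bytes/s.
Duration = 2,959,488,000 / 1,152,000 = 2,569 s.
2,569 s / 60 = 42.82 minutes.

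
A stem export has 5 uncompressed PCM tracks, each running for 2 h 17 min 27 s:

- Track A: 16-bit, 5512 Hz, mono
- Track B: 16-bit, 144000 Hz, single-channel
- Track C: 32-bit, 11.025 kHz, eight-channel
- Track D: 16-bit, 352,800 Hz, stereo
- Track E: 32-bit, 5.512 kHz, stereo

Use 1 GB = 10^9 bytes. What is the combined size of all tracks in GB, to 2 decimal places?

17.38 GB

2 h 17 min 27 s = 8,247 s.
Track A: 5,512 × 8,247 × 2 × 1 = 90,914,928 bytes.
Track B: 144,000 × 8,247 × 2 × 1 = 2,375,136,000 bytes.
Track C: 11,025 × 8,247 × 4 × 8 = 2,909,541,600 bytes.
Track D: 352,800 × 8,247 × 2 × 2 = 11,638,166,400 bytes.
Track E: 5,512 × 8,247 × 4 × 2 = 363,659,712 bytes.
Total = 17,377,418,640 bytes = 17.38 GB.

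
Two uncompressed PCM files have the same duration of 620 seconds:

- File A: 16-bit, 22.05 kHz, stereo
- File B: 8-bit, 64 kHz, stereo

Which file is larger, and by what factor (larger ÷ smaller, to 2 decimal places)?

File A: 22,050 × 2 × 2 = 88,200 bytes/s.
File B: 64,000 × 1 × 2 = 128,000 bytes/s.
File B is larger; ratio = 79,360,000 / 54,684,000 = 1.45.

File B, by a factor of 1.45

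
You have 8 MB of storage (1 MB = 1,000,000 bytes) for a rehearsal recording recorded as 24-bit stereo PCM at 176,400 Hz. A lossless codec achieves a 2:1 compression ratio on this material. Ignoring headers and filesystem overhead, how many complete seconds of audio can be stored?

15 seconds

Uncompressed byte rate = 176,400 × 3 × 2 = 1,058,400 bytes/s.
After 2:1 compression, effective rate ≈ 529200 bytes/s.
Capacity = 8 × 1,000,000 = 8,000,000 bytes.
8,000,000 / effective rate ≈ 15.12 s → 15 seconds.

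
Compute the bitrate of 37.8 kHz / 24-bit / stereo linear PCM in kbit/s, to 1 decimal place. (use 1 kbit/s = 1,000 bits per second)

Bit rate = 37,800 × 24 × 2 = 1,814,400 bits/s.
= 1814.4 kbit/s.

1814.4 kbit/s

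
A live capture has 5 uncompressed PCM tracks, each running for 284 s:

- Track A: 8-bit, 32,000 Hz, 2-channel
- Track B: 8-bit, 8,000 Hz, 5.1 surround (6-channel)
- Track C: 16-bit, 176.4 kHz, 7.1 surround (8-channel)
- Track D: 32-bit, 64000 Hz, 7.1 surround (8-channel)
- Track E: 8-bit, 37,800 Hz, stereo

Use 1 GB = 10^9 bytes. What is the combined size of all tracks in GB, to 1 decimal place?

1.4 GB

Track A: 32,000 × 284 × 1 × 2 = 18,176,000 bytes.
Track B: 8,000 × 284 × 1 × 6 = 13,632,000 bytes.
Track C: 176,400 × 284 × 2 × 8 = 801,561,600 bytes.
Track D: 64,000 × 284 × 4 × 8 = 581,632,000 bytes.
Track E: 37,800 × 284 × 1 × 2 = 21,470,400 bytes.
Total = 1,436,472,000 bytes = 1.4 GB.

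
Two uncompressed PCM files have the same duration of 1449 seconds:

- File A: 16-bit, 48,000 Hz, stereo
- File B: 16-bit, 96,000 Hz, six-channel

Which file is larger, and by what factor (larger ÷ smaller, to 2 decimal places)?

File B, by a factor of 6.00

File A: 48,000 × 2 × 2 = 192,000 bytes/s.
File B: 96,000 × 2 × 6 = 1,152,000 bytes/s.
File B is larger; ratio = 1,669,248,000 / 278,208,000 = 6.00.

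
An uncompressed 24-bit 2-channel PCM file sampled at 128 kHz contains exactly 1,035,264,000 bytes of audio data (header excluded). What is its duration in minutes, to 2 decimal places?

Byte rate = 128,000 × 3 × 2 = 768,000 bytes/s.
Duration = 1,035,264,000 / 768,000 = 1,348 s.
1,348 s / 60 = 22.47 minutes.

22.47 minutes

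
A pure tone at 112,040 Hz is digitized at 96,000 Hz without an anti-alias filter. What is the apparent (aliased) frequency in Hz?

Nyquist = 96,000/2 = 48,000 Hz; 112,040 Hz exceeds it.
Alias = |112,040 − 1×96,000| = |112,040 − 96,000| = 16,040 Hz.

16,040 Hz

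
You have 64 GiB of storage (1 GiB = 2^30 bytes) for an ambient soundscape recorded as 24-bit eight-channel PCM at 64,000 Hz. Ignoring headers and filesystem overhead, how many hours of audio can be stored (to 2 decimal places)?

12.43 hours

Uncompressed byte rate = 64,000 × 3 × 8 = 1,536,000 bytes/s.
Capacity = 64 × 1,073,741,824 = 68,719,476,736 bytes.
68,719,476,736 / 1,536,000 ≈ 44739.24 s → 12.43 hours.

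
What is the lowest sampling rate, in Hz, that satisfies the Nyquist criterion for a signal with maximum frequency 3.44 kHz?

Minimum sample rate = 2 × 3,440 Hz = 6,880 Hz.

6,880 Hz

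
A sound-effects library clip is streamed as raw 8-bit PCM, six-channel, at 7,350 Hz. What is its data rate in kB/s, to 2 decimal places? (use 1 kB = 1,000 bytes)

44.10 kB/s

Bit rate = 7,350 × 8 × 6 = 352,800 bits/s.
352,800 / 8 = 44,100 B/s = 44.10 kB/s.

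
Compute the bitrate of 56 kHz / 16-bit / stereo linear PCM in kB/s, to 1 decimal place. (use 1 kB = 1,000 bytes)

224.0 kB/s

Bit rate = 56,000 × 16 × 2 = 1,792,000 bits/s.
1,792,000 / 8 = 224,000 B/s = 224.0 kB/s.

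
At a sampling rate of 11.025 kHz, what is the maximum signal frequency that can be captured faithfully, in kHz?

5.5125 kHz

Nyquist frequency = sample rate / 2 = 11,025 / 2 = 5.5125 kHz.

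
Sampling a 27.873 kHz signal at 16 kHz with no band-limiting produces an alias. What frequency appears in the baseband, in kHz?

4.127 kHz

Nyquist = 16,000/2 = 8,000 Hz; 27,873 Hz exceeds it.
Alias = |27,873 − 2×16,000| = |27,873 − 32,000| = 4,127 Hz = 4.127 kHz.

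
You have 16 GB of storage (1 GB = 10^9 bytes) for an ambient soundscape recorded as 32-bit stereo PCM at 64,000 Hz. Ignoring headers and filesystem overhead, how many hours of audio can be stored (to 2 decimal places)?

Uncompressed byte rate = 64,000 × 4 × 2 = 512,000 bytes/s.
Capacity = 16 × 1,000,000,000 = 16,000,000,000 bytes.
16,000,000,000 / 512,000 ≈ 31250 s → 8.68 hours.

8.68 hours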